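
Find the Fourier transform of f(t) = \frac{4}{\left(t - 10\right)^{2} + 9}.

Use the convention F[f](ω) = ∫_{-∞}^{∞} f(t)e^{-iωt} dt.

F(ω) = \frac{4 \pi e^{- 10 i \omega - 3 \left|{\omega}\right|}}{3}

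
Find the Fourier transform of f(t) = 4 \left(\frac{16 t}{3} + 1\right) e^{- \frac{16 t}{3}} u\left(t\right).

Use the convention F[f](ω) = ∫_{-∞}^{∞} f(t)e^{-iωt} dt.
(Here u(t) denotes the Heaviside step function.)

F(ω) = \frac{12 \left(- 3 i \omega - 32\right)}{9 \omega^{2} - 96 i \omega - 256}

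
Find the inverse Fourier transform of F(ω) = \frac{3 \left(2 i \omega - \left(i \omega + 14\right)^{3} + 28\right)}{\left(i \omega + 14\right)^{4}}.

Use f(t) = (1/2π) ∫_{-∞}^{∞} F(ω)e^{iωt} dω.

f(t) = 3 \left(t^{2} - 1\right) e^{- 14 t} u\left(t\right)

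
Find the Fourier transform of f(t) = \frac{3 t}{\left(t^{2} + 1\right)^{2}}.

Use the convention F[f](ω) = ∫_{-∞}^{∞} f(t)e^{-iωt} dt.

F(ω) = - \frac{3 i \pi \omega e^{- \left|{\omega}\right|}}{2}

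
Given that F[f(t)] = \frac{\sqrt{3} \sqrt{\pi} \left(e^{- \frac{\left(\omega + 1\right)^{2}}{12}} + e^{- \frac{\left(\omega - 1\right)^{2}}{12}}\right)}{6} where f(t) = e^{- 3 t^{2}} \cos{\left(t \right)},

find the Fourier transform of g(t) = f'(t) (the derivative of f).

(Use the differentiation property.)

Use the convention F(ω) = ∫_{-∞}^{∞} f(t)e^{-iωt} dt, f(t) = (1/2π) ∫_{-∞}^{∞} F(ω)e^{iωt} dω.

F[g](ω) = \frac{\sqrt{3} i \sqrt{\pi} \omega \left(e^{\frac{\omega}{3}} + 1\right) e^{- \frac{\omega^{2}}{12} - \frac{\omega}{6} - \frac{1}{12}}}{6}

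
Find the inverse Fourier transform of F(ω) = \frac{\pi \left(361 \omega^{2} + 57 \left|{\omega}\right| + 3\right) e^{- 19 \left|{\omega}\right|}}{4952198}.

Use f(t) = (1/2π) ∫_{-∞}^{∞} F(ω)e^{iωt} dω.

f(t) = \frac{4}{\left(t^{2} + 361\right)^{3}}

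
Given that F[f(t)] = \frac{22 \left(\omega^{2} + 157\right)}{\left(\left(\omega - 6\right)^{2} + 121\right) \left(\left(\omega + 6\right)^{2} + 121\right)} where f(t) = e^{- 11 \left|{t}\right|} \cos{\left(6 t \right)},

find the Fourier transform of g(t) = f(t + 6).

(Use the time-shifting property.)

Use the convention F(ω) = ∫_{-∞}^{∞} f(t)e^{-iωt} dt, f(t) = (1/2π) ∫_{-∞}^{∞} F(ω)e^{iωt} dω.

F[g](ω) = \frac{22 \left(\omega^{2} + 157\right) e^{6 i \omega}}{\omega^{4} + 170 \omega^{2} + 24649}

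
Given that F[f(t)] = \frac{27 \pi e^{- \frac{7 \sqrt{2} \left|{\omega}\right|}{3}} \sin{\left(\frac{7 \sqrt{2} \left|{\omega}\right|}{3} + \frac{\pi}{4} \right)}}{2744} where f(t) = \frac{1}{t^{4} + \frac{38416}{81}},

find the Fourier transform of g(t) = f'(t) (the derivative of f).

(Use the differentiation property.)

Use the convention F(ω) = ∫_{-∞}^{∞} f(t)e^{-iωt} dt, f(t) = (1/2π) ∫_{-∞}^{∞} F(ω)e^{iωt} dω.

F[g](ω) = \frac{27 i \pi \omega e^{- \frac{7 \sqrt{2} \left|{\omega}\right|}{3}} \sin{\left(\frac{7 \sqrt{2} \left|{\omega}\right|}{3} + \frac{\pi}{4} \right)}}{2744}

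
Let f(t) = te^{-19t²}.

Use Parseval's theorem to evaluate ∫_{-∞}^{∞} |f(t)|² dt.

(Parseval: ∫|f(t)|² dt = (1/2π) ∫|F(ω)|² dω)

∫|f(t)|² dt = \frac{\sqrt{38} \sqrt{\pi}}{2888}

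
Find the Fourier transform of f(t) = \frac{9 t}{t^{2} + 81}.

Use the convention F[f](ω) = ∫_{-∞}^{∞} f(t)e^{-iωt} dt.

F(ω) = - 9 i \pi e^{- 9 \left|{\omega}\right|} \operatorname{sign}{\left(\omega \right)}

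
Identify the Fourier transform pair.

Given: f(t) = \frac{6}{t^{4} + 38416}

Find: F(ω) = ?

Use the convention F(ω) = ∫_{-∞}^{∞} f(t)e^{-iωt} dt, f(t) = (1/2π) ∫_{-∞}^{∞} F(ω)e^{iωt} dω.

F(ω) = \frac{3 \pi e^{- 7 \sqrt{2} \left|{\omega}\right|} \sin{\left(7 \sqrt{2} \left|{\omega}\right| + \frac{\pi}{4} \right)}}{1372}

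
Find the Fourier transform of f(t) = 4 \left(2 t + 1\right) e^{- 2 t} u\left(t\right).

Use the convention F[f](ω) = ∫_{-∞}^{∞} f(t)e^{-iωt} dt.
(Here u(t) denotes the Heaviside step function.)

F(ω) = \frac{4 \left(- i \omega - 4\right)}{\omega^{2} - 4 i \omega - 4}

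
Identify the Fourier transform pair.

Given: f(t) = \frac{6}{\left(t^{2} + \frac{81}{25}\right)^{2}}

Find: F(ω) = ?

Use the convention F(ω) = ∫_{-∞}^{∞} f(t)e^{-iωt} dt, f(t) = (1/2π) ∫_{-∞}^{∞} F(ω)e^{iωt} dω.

F(ω) = \frac{25 \pi \left(9 \left|{\omega}\right| + 5\right) e^{- \frac{9 \left|{\omega}\right|}{5}}}{243}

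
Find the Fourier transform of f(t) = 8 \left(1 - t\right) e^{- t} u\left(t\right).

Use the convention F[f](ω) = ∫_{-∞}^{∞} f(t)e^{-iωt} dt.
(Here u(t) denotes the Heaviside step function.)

F(ω) = \frac{8 i \omega}{- \omega^{2} + 2 i \omega + 1}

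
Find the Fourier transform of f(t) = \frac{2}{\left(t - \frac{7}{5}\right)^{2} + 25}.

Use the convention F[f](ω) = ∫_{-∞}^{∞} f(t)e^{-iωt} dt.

F(ω) = \frac{2 \pi e^{- \frac{7 i \omega}{5} - 5 \left|{\omega}\right|}}{5}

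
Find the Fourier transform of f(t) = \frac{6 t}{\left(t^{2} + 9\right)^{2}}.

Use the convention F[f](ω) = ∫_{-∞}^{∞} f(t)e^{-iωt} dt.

F(ω) = - i \pi \omega e^{- 3 \left|{\omega}\right|}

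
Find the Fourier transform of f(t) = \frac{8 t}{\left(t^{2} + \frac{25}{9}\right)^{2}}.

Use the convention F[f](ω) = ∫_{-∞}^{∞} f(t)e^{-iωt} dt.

F(ω) = - \frac{12 i \pi \omega e^{- \frac{5 \left|{\omega}\right|}{3}}}{5}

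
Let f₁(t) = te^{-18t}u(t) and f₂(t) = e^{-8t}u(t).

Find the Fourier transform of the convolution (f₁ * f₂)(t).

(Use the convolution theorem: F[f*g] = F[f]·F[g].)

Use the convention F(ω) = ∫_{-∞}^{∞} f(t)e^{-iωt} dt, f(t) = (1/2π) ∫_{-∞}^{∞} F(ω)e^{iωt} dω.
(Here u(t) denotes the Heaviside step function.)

F[f₁*f₂](ω) = \frac{1}{\left(i \omega + 8\right) \left(i \omega + 18\right)^{2}}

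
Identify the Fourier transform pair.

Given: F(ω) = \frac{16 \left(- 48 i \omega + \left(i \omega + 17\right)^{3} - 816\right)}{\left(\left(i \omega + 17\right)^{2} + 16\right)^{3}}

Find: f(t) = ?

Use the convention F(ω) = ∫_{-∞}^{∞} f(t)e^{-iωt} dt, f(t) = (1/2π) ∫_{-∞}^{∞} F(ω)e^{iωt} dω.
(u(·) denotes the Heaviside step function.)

f(t) = 8 t^{2} e^{- 17 t} \cos{\left(4 t \right)} u\left(t\right)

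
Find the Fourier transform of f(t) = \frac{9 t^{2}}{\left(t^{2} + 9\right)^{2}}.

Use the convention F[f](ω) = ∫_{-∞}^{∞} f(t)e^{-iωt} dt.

F(ω) = \frac{3 \pi \left(1 - 3 \left|{\omega}\right|\right) e^{- 3 \left|{\omega}\right|}}{2}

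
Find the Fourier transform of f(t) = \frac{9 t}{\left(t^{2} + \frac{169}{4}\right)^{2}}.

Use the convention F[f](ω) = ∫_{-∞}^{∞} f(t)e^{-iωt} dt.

F(ω) = - \frac{9 i \pi \omega e^{- \frac{13 \left|{\omega}\right|}{2}}}{13}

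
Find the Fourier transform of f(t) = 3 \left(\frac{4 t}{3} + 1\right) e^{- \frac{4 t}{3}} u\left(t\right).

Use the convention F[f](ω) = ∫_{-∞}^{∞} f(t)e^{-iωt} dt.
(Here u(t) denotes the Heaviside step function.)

F(ω) = \frac{9 \left(- 3 i \omega - 8\right)}{9 \omega^{2} - 24 i \omega - 16}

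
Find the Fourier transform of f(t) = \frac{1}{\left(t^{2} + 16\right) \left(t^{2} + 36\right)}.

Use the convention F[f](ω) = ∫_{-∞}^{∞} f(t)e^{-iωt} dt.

F(ω) = \frac{\pi \left(3 e^{2 \left|{\omega}\right|} - 2\right) e^{- 6 \left|{\omega}\right|}}{240}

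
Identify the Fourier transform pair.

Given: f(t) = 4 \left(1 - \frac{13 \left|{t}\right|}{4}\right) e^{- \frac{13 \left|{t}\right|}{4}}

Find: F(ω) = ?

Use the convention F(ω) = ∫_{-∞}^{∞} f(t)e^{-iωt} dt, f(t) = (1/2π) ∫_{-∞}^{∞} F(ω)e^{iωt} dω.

F(ω) = \frac{13312 \omega^{2}}{\left(16 \omega^{2} + 169\right)^{2}}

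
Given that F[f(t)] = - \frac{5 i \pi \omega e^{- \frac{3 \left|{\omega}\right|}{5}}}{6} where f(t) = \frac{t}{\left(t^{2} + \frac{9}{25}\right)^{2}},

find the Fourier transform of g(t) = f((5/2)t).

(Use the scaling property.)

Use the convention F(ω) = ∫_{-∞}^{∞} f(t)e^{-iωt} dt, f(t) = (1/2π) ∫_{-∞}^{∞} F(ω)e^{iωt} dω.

F[g](ω) = - \frac{2 i \pi \omega e^{- \frac{6 \left|{\omega}\right|}{25}}}{15}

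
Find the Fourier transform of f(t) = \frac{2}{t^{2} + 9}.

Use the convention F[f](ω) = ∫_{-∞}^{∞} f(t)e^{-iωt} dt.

F(ω) = \frac{2 \pi e^{- 3 \left|{\omega}\right|}}{3}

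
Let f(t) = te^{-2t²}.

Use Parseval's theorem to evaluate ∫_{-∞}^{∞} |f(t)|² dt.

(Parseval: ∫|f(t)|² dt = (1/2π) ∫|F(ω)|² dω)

∫|f(t)|² dt = \frac{\sqrt{\pi}}{16}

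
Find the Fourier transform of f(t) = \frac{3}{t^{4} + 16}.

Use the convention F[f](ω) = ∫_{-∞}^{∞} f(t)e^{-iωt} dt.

F(ω) = \frac{3 \pi e^{- \sqrt{2} \left|{\omega}\right|} \sin{\left(\sqrt{2} \left|{\omega}\right| + \frac{\pi}{4} \right)}}{8}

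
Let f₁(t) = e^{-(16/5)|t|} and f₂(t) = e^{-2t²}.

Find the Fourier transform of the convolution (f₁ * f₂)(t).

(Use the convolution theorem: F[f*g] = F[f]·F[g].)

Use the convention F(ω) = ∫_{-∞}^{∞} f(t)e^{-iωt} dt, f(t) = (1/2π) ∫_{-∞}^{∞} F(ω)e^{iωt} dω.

F[f₁*f₂](ω) = \frac{80 \sqrt{2} \sqrt{\pi} e^{- \frac{\omega^{2}}{8}}}{25 \omega^{2} + 256}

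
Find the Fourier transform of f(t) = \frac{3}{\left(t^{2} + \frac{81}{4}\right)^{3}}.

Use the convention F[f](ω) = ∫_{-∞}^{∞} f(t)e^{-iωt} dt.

F(ω) = \frac{\pi \left(27 \omega^{2} + 18 \left|{\omega}\right| + 4\right) e^{- \frac{9 \left|{\omega}\right|}{2}}}{6561}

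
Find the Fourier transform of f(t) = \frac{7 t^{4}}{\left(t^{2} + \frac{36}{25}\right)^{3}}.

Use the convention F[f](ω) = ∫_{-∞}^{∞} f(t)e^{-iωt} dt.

F(ω) = \frac{7 \pi \left(12 \omega^{2} - 50 \left|{\omega}\right| + 25\right) e^{- \frac{6 \left|{\omega}\right|}{5}}}{80}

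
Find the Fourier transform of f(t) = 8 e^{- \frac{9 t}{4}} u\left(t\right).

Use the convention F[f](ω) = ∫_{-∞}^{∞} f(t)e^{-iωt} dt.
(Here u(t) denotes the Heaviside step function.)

F(ω) = \frac{32}{4 i \omega + 9}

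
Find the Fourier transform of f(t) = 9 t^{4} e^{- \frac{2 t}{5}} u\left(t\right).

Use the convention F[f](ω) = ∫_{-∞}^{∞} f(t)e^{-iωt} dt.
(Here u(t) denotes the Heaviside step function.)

F(ω) = \frac{675000}{\left(5 i \omega + 2\right)^{5}}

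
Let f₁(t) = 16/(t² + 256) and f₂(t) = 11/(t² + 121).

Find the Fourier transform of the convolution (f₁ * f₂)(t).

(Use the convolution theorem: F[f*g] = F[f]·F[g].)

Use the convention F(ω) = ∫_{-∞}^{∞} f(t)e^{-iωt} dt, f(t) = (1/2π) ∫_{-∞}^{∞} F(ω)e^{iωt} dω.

F[f₁*f₂](ω) = \pi^{2} e^{- 27 \left|{\omega}\right|}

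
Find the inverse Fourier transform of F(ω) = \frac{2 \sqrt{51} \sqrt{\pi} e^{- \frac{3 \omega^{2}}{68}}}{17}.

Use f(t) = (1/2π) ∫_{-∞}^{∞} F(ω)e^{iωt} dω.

f(t) = 2 e^{- \frac{17 t^{2}}{3}}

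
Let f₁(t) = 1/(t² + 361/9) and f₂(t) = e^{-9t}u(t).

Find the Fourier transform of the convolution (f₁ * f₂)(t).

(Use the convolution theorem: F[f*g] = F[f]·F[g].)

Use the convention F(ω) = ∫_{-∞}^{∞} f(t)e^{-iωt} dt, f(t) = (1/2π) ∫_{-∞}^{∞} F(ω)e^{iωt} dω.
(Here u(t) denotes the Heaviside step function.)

F[f₁*f₂](ω) = \frac{3 \pi e^{- \frac{19 \left|{\omega}\right|}{3}}}{19 \left(i \omega + 9\right)}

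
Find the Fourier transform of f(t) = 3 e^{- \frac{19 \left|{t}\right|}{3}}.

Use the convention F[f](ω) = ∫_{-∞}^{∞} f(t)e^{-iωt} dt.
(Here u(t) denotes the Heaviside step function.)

F(ω) = \frac{342}{9 \omega^{2} + 361}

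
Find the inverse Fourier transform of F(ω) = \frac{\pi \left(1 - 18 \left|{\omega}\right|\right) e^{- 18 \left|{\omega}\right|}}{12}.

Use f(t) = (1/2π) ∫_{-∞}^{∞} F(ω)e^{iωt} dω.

f(t) = \frac{3 t^{2}}{\left(t^{2} + 324\right)^{2}}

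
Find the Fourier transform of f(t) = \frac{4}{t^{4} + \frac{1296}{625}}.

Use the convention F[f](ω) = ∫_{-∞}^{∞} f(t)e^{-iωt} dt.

F(ω) = \frac{125 \pi e^{- \frac{3 \sqrt{2} \left|{\omega}\right|}{5}} \sin{\left(\frac{3 \sqrt{2} \left|{\omega}\right|}{5} + \frac{\pi}{4} \right)}}{54}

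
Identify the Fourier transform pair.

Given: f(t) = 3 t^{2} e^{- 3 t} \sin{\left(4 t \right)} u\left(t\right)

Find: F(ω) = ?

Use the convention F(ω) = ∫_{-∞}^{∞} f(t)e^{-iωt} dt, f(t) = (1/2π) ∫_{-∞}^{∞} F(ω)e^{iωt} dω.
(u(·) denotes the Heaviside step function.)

F(ω) = \frac{24 \left(3 \left(i \omega + 3\right)^{2} - 16\right)}{\left(\left(i \omega + 3\right)^{2} + 16\right)^{3}}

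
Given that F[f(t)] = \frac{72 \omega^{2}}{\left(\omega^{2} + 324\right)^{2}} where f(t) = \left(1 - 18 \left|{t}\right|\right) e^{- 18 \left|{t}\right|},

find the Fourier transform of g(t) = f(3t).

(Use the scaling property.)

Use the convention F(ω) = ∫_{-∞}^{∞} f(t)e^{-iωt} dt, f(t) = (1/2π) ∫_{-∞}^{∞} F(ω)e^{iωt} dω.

F[g](ω) = \frac{216 \omega^{2}}{\left(\omega^{2} + 2916\right)^{2}}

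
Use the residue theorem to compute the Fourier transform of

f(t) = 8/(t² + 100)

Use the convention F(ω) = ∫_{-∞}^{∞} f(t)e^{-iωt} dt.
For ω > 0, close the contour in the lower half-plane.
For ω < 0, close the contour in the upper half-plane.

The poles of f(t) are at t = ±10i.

Let g(z) = f(z)e^{-iωz}; for large |z| the factor e^{-iωz} decays in the lower half-plane when ω > 0 and in the upper half-plane when ω < 0.

Case ω > 0 (lower half-plane, clockwise contour ⇒ F(ω) = -2πi·ΣRes):
  Res_{z = - 10 i} g(z) = \frac{2 i e^{- 10 \omega}}{5}
  F(ω) = -2πi·ΣRes = \frac{4 \pi e^{- 10 \omega}}{5}

Case ω < 0 (upper half-plane, counterclockwise contour ⇒ F(ω) = +2πi·ΣRes):
  Res_{z = 10 i} g(z) = - \frac{2 i e^{10 \omega}}{5}
  F(ω) = 2πi·ΣRes = \frac{4 \pi e^{10 \omega}}{5}

Both cases combine into a single formula in |ω|:

F(ω) = \frac{4 \pi e^{- 10 \left|{\omega}\right|}}{5}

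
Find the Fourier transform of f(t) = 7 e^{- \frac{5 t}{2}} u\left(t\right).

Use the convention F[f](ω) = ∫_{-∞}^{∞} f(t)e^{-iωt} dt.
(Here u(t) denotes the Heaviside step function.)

F(ω) = \frac{14}{2 i \omega + 5}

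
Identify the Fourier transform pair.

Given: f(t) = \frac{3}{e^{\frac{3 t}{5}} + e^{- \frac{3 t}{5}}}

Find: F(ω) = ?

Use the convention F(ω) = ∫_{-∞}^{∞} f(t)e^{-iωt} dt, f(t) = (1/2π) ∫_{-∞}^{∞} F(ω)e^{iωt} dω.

F(ω) = \frac{5 \pi}{2 \cosh{\left(\frac{5 \pi \omega}{6} \right)}}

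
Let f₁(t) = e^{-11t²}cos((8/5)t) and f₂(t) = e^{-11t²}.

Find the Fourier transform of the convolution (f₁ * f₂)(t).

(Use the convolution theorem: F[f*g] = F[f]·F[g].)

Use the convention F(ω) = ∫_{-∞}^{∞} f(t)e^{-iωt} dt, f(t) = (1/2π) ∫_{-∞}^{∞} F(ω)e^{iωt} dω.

F[f₁*f₂](ω) = \frac{\pi \left(e^{\frac{8 \omega}{55}} + 1\right) e^{- \frac{\omega^{2}}{22} - \frac{4 \omega}{55} - \frac{16}{275}}}{22}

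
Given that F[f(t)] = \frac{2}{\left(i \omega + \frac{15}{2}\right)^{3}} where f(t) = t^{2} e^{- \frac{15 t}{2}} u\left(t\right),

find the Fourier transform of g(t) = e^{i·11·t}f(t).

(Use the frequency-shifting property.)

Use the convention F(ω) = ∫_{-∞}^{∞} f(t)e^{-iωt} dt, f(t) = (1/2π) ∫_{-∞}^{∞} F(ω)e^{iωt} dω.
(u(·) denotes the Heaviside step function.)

F[g](ω) = \frac{16}{\left(2 i \left(\omega - 11\right) + 15\right)^{3}}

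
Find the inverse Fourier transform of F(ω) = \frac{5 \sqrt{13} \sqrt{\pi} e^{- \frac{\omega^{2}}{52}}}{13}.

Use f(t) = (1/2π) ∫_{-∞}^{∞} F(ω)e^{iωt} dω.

f(t) = 5 e^{- 13 t^{2}}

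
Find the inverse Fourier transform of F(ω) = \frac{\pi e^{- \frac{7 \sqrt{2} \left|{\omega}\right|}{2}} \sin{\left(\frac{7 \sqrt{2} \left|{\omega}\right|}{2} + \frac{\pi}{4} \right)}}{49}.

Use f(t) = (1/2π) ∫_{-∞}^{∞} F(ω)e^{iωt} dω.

f(t) = \frac{7}{t^{4} + 2401}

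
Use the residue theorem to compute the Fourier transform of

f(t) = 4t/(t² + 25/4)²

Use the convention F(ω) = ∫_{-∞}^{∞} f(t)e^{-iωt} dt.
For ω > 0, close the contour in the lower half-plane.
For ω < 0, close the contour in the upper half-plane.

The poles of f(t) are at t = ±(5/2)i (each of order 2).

Let g(z) = f(z)e^{-iωz}; for large |z| the factor e^{-iωz} decays in the lower half-plane when ω > 0 and in the upper half-plane when ω < 0.

Case ω > 0 (lower half-plane, clockwise contour ⇒ F(ω) = -2πi·ΣRes):
  Res_{z = - \frac{5 i}{2}} g(z) = \frac{2 \omega e^{- \frac{5 \omega}{2}}}{5} (pole of order 2)
  F(ω) = -2πi·ΣRes = - \frac{4 i \pi \omega e^{- \frac{5 \omega}{2}}}{5}

Case ω < 0 (upper half-plane, counterclockwise contour ⇒ F(ω) = +2πi·ΣRes):
  Res_{z = \frac{5 i}{2}} g(z) = - \frac{2 \omega e^{\frac{5 \omega}{2}}}{5} (pole of order 2)
  F(ω) = 2πi·ΣRes = - \frac{4 i \pi \omega e^{\frac{5 \omega}{2}}}{5}

Both cases combine into a single formula in |ω|:

F(ω) = - \frac{4 i \pi \omega e^{- \frac{5 \left|{\omega}\right|}{2}}}{5}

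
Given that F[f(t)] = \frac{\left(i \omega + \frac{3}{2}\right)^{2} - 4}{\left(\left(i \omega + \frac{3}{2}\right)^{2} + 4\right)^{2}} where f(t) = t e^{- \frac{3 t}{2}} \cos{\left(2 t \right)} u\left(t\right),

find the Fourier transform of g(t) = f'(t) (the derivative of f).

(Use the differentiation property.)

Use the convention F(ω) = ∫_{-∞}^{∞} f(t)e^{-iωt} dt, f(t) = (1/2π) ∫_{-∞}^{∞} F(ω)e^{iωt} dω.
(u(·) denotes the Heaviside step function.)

F[g](ω) = \frac{4 i \omega \left(\left(2 i \omega + 3\right)^{2} - 16\right)}{\left(\left(2 i \omega + 3\right)^{2} + 16\right)^{2}}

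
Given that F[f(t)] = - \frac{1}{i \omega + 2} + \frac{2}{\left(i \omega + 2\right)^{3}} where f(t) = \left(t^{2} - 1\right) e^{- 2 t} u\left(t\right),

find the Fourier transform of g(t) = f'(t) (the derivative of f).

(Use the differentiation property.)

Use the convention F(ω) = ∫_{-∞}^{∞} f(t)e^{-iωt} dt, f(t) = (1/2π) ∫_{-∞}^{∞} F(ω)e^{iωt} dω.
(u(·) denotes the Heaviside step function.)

F[g](ω) = \frac{i \omega \left(2 i \omega - \left(i \omega + 2\right)^{3} + 4\right)}{\left(i \omega + 2\right)^{4}}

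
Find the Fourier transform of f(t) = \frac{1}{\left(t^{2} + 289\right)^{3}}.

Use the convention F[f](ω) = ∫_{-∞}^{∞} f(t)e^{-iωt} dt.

F(ω) = \frac{\pi \left(289 \omega^{2} + 51 \left|{\omega}\right| + 3\right) e^{- 17 \left|{\omega}\right|}}{11358856}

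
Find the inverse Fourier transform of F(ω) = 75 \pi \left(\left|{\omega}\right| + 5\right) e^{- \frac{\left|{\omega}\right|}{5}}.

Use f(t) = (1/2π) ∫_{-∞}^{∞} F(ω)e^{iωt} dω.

f(t) = \frac{6}{\left(t^{2} + \frac{1}{25}\right)^{2}}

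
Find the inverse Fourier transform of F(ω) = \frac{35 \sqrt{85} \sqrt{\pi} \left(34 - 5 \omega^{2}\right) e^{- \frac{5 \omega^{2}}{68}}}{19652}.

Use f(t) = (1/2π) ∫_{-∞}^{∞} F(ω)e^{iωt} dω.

f(t) = 7 t^{2} e^{- \frac{17 t^{2}}{5}}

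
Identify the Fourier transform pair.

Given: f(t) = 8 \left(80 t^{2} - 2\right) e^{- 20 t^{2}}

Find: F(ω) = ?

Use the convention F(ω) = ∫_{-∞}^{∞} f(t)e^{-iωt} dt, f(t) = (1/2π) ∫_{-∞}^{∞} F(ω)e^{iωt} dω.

F(ω) = - \frac{\sqrt{5} \sqrt{\pi} \omega^{2} e^{- \frac{\omega^{2}}{80}}}{25}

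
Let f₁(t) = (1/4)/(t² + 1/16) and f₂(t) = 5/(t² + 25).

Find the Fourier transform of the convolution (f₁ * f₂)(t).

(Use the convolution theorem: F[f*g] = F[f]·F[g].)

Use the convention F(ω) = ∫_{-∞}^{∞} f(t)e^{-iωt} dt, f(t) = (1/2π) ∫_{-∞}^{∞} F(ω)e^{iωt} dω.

F[f₁*f₂](ω) = \pi^{2} e^{- \frac{21 \left|{\omega}\right|}{4}}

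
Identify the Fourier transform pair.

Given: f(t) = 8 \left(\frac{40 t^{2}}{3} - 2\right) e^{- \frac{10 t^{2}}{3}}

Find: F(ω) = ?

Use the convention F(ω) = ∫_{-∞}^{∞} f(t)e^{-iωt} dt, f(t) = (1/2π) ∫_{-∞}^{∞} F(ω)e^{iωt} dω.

F(ω) = - \frac{6 \sqrt{30} \sqrt{\pi} \omega^{2} e^{- \frac{3 \omega^{2}}{40}}}{25}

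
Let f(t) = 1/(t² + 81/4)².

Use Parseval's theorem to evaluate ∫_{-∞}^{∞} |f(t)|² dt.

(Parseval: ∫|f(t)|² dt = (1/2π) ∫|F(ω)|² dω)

∫|f(t)|² dt = \frac{40 \pi}{4782969}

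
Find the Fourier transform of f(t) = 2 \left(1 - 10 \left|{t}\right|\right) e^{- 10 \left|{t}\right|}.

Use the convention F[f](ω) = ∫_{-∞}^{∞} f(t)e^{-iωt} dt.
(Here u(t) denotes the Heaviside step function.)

F(ω) = \frac{80 \omega^{2}}{\left(\omega^{2} + 100\right)^{2}}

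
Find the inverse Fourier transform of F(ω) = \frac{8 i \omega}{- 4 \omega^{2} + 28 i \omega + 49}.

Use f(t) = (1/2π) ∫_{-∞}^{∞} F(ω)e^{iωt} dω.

f(t) = 2 \left(1 - \frac{7 t}{2}\right) e^{- \frac{7 t}{2}} u\left(t\right)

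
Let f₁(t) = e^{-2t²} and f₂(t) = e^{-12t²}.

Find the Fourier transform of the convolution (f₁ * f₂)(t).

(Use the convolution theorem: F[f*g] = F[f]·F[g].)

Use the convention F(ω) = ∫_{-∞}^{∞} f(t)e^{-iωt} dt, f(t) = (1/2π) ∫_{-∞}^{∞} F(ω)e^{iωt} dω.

F[f₁*f₂](ω) = \frac{\sqrt{6} \pi e^{- \frac{7 \omega^{2}}{48}}}{12}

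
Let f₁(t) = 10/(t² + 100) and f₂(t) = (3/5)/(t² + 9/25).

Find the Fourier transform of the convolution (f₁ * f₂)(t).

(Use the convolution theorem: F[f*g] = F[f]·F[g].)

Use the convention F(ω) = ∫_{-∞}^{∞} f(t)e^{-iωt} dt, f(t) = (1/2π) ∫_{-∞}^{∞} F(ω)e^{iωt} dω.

F[f₁*f₂](ω) = \pi^{2} e^{- \frac{53 \left|{\omega}\right|}{5}}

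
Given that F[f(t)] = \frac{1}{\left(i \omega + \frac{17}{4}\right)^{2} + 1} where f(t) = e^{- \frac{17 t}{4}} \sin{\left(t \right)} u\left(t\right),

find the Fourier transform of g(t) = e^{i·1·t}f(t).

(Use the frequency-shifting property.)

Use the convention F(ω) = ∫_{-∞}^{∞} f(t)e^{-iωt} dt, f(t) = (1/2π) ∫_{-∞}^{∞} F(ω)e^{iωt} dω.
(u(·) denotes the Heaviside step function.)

F[g](ω) = \frac{16}{\left(4 i \left(\omega - 1\right) + 17\right)^{2} + 16}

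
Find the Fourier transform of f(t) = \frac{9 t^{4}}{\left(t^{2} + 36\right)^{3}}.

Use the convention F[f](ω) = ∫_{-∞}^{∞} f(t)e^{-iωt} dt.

F(ω) = \frac{9 \pi \left(12 \omega^{2} - 10 \left|{\omega}\right| + 1\right) e^{- 6 \left|{\omega}\right|}}{16}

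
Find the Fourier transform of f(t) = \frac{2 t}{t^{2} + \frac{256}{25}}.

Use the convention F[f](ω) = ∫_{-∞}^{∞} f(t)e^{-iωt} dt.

F(ω) = - 2 i \pi e^{- \frac{16 \left|{\omega}\right|}{5}} \operatorname{sign}{\left(\omega \right)}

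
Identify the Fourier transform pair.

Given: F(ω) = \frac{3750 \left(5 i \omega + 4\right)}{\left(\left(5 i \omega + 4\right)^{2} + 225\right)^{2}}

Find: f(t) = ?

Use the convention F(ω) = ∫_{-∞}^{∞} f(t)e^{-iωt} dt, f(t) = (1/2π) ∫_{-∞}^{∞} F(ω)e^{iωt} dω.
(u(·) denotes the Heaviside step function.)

f(t) = 5 t e^{- \frac{4 t}{5}} \sin{\left(3 t \right)} u\left(t\right)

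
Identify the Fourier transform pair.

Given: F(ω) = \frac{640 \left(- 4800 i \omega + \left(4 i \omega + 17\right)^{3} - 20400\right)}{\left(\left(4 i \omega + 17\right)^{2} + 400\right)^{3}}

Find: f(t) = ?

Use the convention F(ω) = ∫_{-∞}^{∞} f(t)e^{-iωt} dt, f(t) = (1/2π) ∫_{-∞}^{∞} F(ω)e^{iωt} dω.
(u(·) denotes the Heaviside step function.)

f(t) = 5 t^{2} e^{- \frac{17 t}{4}} \cos{\left(5 t \right)} u\left(t\right)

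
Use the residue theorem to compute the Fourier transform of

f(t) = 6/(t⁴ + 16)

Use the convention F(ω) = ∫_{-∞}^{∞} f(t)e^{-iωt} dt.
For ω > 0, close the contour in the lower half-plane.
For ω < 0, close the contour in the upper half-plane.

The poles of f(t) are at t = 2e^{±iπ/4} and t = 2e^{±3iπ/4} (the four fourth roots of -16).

Let g(z) = f(z)e^{-iωz}; for large |z| the factor e^{-iωz} decays in the lower half-plane when ω > 0 and in the upper half-plane when ω < 0.

Case ω > 0 (lower half-plane, clockwise contour ⇒ F(ω) = -2πi·ΣRes):
  Res_{z = - \sqrt{2} - \sqrt{2} i} g(z) = \frac{3 \sqrt{2} i \left(1 - i\right) e^{\sqrt{2} \omega \left(-1 + i\right)}}{32}
  Res_{z = \sqrt{2} - \sqrt{2} i} g(z) = \frac{3 \sqrt{2} i \left(1 + i\right) e^{- \sqrt{2} \omega \left(1 + i\right)}}{32}
  F(ω) = -2πi·ΣRes = \frac{3 \sqrt{2} \pi \left(1 - i\right) \left(e^{2 \sqrt{2} i \omega} + i\right) e^{- \sqrt{2} \omega \left(1 + i\right)}}{16} = \frac{3 \pi e^{- \sqrt{2} \omega} \sin{\left(\sqrt{2} \omega + \frac{\pi}{4} \right)}}{4}

Case ω < 0 (upper half-plane, counterclockwise contour ⇒ F(ω) = +2πi·ΣRes):
  Res_{z = \sqrt{2} + \sqrt{2} i} g(z) = \frac{3 \sqrt{2} i \left(-1 + i\right) e^{\sqrt{2} \omega \left(1 - i\right)}}{32}
  Res_{z = - \sqrt{2} + \sqrt{2} i} g(z) = \frac{3 \sqrt{2} \left(1 - i\right) e^{\sqrt{2} \omega \left(1 + i\right)}}{32}
  F(ω) = 2πi·ΣRes = - \frac{3 \sqrt{2} i \pi \left(i \left(1 - i\right) e^{\sqrt{2} \omega \left(1 - i\right)} - \left(1 - i\right) e^{\sqrt{2} \omega \left(1 + i\right)}\right)}{16} = \frac{3 \pi e^{\sqrt{2} \omega} \cos{\left(\sqrt{2} \omega + \frac{\pi}{4} \right)}}{4}

Both cases combine into a single formula in |ω|:

F(ω) = \frac{3 \pi e^{- \sqrt{2} \left|{\omega}\right|} \sin{\left(\sqrt{2} \left|{\omega}\right| + \frac{\pi}{4} \right)}}{4}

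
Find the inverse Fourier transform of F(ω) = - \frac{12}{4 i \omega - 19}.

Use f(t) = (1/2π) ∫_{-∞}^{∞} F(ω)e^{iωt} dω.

f(t) = 3 e^{\frac{19 t}{4}} u\left(- t\right)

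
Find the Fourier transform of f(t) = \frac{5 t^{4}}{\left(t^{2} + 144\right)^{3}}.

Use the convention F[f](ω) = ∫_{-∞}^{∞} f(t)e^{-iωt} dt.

F(ω) = \frac{5 \pi \left(48 \omega^{2} - 20 \left|{\omega}\right| + 1\right) e^{- 12 \left|{\omega}\right|}}{32}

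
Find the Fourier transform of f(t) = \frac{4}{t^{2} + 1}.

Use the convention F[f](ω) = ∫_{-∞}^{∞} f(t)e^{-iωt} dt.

F(ω) = 4 \pi e^{- \left|{\omega}\right|}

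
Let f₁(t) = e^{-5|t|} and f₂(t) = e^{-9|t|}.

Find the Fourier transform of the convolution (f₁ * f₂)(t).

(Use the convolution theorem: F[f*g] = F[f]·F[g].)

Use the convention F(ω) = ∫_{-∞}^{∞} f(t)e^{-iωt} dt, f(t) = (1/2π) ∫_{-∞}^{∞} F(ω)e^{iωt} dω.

F[f₁*f₂](ω) = \frac{180}{\left(\omega^{2} + 25\right) \left(\omega^{2} + 81\right)}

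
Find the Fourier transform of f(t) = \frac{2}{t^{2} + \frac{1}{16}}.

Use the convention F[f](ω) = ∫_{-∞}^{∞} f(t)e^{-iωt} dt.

F(ω) = 8 \pi e^{- \frac{\left|{\omega}\right|}{4}}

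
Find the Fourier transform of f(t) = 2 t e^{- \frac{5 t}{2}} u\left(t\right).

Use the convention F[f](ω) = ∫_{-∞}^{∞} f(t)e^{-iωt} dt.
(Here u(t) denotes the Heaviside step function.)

F(ω) = \frac{8}{\left(2 i \omega + 5\right)^{2}}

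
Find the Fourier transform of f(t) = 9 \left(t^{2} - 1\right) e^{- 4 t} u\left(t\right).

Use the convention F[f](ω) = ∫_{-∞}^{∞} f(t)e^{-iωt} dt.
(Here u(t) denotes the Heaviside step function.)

F(ω) = \frac{9 \left(2 i \omega - \left(i \omega + 4\right)^{3} + 8\right)}{\left(i \omega + 4\right)^{4}}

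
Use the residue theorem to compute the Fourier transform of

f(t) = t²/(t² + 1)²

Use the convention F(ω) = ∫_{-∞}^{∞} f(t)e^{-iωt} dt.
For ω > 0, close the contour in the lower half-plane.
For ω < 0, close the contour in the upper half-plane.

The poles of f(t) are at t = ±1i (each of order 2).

Let g(z) = f(z)e^{-iωz}; for large |z| the factor e^{-iωz} decays in the lower half-plane when ω > 0 and in the upper half-plane when ω < 0.

Case ω > 0 (lower half-plane, clockwise contour ⇒ F(ω) = -2πi·ΣRes):
  Res_{z = - i} g(z) = \frac{i \left(1 - \omega\right) e^{- \omega}}{4} (pole of order 2)
  F(ω) = -2πi·ΣRes = \frac{\pi \left(1 - \omega\right) e^{- \omega}}{2}

Case ω < 0 (upper half-plane, counterclockwise contour ⇒ F(ω) = +2πi·ΣRes):
  Res_{z = i} g(z) = \frac{i \left(- \omega - 1\right) e^{\omega}}{4} (pole of order 2)
  F(ω) = 2πi·ΣRes = \frac{\pi \left(\omega + 1\right) e^{\omega}}{2}

Both cases combine into a single formula in |ω|:

F(ω) = \frac{\pi \left(1 - \left|{\omega}\right|\right) e^{- \left|{\omega}\right|}}{2}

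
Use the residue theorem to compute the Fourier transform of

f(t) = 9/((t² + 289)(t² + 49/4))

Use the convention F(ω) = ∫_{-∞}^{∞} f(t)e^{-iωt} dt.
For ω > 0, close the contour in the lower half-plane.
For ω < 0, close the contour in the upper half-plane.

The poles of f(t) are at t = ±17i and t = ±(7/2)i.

Let g(z) = f(z)e^{-iωz}; for large |z| the factor e^{-iωz} decays in the lower half-plane when ω > 0 and in the upper half-plane when ω < 0.

Case ω > 0 (lower half-plane, clockwise contour ⇒ F(ω) = -2πi·ΣRes):
  Res_{z = - 17 i} g(z) = - \frac{2 i e^{- 17 \omega}}{2091}
  Res_{z = - \frac{7 i}{2}} g(z) = \frac{4 i e^{- \frac{7 \omega}{2}}}{861}
  F(ω) = -2πi·ΣRes = - \frac{4 \pi e^{- 17 \omega}}{2091} + \frac{8 \pi e^{- \frac{7 \omega}{2}}}{861}

Case ω < 0 (upper half-plane, counterclockwise contour ⇒ F(ω) = +2πi·ΣRes):
  Res_{z = 17 i} g(z) = \frac{2 i e^{17 \omega}}{2091}
  Res_{z = \frac{7 i}{2}} g(z) = - \frac{4 i e^{\frac{7 \omega}{2}}}{861}
  F(ω) = 2πi·ΣRes = \frac{4 \pi \left(34 e^{\frac{7 \omega}{2}} - 7 e^{17 \omega}\right)}{14637}

Both cases combine into a single formula in |ω|:

F(ω) = - \frac{4 \pi e^{- 17 \left|{\omega}\right|}}{2091} + \frac{8 \pi e^{- \frac{7 \left|{\omega}\right|}{2}}}{861}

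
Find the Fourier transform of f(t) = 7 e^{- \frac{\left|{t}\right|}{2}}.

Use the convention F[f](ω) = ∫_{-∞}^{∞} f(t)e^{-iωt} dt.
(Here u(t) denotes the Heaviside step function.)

F(ω) = \frac{28}{4 \omega^{2} + 1}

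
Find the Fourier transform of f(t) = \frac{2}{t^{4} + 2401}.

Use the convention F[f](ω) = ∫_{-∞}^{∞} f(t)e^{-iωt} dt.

F(ω) = \frac{2 \pi e^{- \frac{7 \sqrt{2} \left|{\omega}\right|}{2}} \sin{\left(\frac{7 \sqrt{2} \left|{\omega}\right|}{2} + \frac{\pi}{4} \right)}}{343}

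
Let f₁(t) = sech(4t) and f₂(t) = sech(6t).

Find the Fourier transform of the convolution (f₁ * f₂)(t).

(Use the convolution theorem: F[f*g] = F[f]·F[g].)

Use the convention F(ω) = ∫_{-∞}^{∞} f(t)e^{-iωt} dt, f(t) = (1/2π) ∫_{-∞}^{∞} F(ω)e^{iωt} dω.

F[f₁*f₂](ω) = \frac{\pi^{2}}{24 \cosh{\left(\frac{\pi \omega}{12} \right)} \cosh{\left(\frac{\pi \omega}{8} \right)}}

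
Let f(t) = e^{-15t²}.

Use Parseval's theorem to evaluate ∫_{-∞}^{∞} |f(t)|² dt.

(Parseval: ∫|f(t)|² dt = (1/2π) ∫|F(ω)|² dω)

∫|f(t)|² dt = \frac{\sqrt{30} \sqrt{\pi}}{30}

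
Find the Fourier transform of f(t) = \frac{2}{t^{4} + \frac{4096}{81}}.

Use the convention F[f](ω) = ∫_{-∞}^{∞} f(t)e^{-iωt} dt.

F(ω) = \frac{27 \pi e^{- \frac{4 \sqrt{2} \left|{\omega}\right|}{3}} \sin{\left(\frac{4 \sqrt{2} \left|{\omega}\right|}{3} + \frac{\pi}{4} \right)}}{256}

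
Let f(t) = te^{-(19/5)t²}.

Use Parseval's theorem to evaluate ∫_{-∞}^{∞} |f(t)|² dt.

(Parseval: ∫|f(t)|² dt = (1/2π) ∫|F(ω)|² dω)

∫|f(t)|² dt = \frac{5 \sqrt{190} \sqrt{\pi}}{2888}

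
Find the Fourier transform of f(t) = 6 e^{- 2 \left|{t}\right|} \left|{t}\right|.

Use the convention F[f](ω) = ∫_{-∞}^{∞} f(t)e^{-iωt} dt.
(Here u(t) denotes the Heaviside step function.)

F(ω) = \frac{12 \left(4 - \omega^{2}\right)}{\left(\omega^{2} + 4\right)^{2}}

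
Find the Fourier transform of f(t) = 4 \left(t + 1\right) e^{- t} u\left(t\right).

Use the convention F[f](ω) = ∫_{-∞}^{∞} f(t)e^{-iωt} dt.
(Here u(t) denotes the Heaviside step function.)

F(ω) = \frac{4 \left(- i \omega - 2\right)}{\omega^{2} - 2 i \omega - 1}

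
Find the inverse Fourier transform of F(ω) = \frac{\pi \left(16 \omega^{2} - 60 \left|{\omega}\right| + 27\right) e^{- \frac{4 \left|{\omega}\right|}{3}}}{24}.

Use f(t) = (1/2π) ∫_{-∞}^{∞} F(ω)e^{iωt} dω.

f(t) = \frac{4 t^{4}}{\left(t^{2} + \frac{16}{9}\right)^{3}}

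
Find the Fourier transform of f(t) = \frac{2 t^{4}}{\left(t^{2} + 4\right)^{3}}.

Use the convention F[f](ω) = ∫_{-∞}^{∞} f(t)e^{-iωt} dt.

F(ω) = \frac{\pi \left(4 \omega^{2} - 10 \left|{\omega}\right| + 3\right) e^{- 2 \left|{\omega}\right|}}{8}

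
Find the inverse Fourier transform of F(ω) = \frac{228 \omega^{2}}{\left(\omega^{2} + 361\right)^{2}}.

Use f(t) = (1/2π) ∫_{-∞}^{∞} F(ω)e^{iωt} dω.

f(t) = 3 \left(1 - 19 \left|{t}\right|\right) e^{- 19 \left|{t}\right|}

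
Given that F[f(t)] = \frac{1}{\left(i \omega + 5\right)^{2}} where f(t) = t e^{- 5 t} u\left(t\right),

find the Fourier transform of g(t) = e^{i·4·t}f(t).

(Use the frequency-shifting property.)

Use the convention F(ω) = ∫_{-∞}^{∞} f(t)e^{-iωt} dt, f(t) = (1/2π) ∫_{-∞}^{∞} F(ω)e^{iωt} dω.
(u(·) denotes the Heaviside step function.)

F[g](ω) = \frac{1}{\left(i \left(\omega - 4\right) + 5\right)^{2}}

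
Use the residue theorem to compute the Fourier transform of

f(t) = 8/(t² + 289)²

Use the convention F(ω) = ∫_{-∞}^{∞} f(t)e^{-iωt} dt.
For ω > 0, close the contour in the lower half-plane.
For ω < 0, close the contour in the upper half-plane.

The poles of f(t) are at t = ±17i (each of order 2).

Let g(z) = f(z)e^{-iωz}; for large |z| the factor e^{-iωz} decays in the lower half-plane when ω > 0 and in the upper half-plane when ω < 0.

Case ω > 0 (lower half-plane, clockwise contour ⇒ F(ω) = -2πi·ΣRes):
  Res_{z = - 17 i} g(z) = \frac{2 i \left(17 \omega + 1\right) e^{- 17 \omega}}{4913} (pole of order 2)
  F(ω) = -2πi·ΣRes = \frac{4 \pi \left(17 \omega + 1\right) e^{- 17 \omega}}{4913}

Case ω < 0 (upper half-plane, counterclockwise contour ⇒ F(ω) = +2πi·ΣRes):
  Res_{z = 17 i} g(z) = \frac{2 i \left(17 \omega - 1\right) e^{17 \omega}}{4913} (pole of order 2)
  F(ω) = 2πi·ΣRes = \frac{4 \pi \left(1 - 17 \omega\right) e^{17 \omega}}{4913}

Both cases combine into a single formula in |ω|:

F(ω) = \frac{4 \pi \left(17 \left|{\omega}\right| + 1\right) e^{- 17 \left|{\omega}\right|}}{4913}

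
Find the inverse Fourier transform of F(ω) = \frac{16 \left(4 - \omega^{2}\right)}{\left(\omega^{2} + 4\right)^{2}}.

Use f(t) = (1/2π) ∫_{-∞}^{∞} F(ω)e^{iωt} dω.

f(t) = 8 e^{- 2 \left|{t}\right|} \left|{t}\right|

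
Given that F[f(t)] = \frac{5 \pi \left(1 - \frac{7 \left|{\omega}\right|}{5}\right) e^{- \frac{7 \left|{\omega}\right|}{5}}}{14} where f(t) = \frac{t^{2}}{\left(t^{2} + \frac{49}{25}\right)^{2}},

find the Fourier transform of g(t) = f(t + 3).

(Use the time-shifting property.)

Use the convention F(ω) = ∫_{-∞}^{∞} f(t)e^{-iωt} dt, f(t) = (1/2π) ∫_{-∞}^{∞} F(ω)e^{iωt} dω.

F[g](ω) = - \frac{\pi \left(7 \left|{\omega}\right| - 5\right) e^{3 i \omega - \frac{7 \left|{\omega}\right|}{5}}}{14}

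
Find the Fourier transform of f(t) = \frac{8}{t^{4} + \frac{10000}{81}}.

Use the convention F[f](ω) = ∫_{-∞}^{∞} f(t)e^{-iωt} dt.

F(ω) = \frac{27 \pi e^{- \frac{5 \sqrt{2} \left|{\omega}\right|}{3}} \sin{\left(\frac{5 \sqrt{2} \left|{\omega}\right|}{3} + \frac{\pi}{4} \right)}}{125}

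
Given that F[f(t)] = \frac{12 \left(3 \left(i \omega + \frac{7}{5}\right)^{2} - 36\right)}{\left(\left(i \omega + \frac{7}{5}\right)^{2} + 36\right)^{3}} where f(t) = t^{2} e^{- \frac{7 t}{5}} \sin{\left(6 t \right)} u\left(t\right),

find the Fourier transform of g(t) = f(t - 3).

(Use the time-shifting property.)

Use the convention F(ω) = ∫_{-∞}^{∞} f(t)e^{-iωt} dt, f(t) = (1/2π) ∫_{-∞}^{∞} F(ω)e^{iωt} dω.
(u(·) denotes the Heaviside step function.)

F[g](ω) = \frac{22500 \left(\left(5 i \omega + 7\right)^{2} - 300\right) e^{- 3 i \omega}}{\left(\left(5 i \omega + 7\right)^{2} + 900\right)^{3}}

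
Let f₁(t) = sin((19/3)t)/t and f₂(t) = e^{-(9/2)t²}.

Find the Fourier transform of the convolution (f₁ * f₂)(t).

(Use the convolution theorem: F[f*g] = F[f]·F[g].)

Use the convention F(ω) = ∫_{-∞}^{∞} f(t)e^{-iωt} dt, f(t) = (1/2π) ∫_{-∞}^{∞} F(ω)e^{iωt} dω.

F[f₁*f₂](ω) = \begin{cases} \frac{\sqrt{2} \pi^{\frac{3}{2}} e^{- \frac{\omega^{2}}{18}}}{3} & \text{for}\: \omega > - \frac{19}{3} \wedge \omega < \frac{19}{3} \\0 & \text{otherwise} \end{cases}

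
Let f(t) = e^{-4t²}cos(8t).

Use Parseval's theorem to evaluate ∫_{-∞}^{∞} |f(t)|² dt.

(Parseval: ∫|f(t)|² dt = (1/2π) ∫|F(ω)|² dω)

∫|f(t)|² dt = \frac{\sqrt{2} \sqrt{\pi} \left(1 + e^{8}\right)}{8 e^{8}}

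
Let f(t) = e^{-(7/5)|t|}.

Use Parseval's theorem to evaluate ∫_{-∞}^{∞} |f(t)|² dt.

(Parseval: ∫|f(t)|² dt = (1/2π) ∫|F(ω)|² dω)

∫|f(t)|² dt = \frac{5}{7}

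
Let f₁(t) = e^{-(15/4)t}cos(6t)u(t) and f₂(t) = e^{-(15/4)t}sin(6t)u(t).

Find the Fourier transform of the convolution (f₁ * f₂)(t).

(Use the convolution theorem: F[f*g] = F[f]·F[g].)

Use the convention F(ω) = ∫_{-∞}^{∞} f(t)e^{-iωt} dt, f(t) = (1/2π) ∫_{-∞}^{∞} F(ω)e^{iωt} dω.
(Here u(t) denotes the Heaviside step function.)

F[f₁*f₂](ω) = \frac{384 \left(4 i \omega + 15\right)}{\left(\left(4 i \omega + 15\right)^{2} + 576\right)^{2}}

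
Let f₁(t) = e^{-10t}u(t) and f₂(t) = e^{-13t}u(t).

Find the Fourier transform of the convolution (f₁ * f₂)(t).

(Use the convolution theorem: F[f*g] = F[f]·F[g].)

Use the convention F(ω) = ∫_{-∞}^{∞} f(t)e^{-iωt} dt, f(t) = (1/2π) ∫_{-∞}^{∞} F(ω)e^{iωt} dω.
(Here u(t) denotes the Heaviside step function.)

F[f₁*f₂](ω) = \frac{1}{\left(i \omega + 10\right) \left(i \omega + 13\right)}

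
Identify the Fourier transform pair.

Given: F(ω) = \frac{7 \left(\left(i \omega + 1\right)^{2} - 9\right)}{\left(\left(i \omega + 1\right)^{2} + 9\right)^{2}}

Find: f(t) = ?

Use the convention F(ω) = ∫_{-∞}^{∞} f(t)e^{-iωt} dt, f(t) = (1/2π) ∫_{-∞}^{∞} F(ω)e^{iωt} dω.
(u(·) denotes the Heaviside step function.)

f(t) = 7 t e^{- t} \cos{\left(3 t \right)} u\left(t\right)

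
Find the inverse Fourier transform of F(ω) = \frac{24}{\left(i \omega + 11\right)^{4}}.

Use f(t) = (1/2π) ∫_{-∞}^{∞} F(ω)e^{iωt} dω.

f(t) = 4 t^{3} e^{- 11 t} u\left(t\right)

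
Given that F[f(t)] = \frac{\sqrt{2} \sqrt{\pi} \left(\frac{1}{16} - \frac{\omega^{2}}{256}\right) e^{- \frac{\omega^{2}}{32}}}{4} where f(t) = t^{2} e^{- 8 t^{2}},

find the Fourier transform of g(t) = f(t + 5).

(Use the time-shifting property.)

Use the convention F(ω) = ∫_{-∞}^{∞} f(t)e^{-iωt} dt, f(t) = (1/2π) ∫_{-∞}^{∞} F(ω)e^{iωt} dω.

F[g](ω) = \frac{\sqrt{2} \sqrt{\pi} \left(16 - \omega^{2}\right) e^{\frac{\omega \left(- \omega + 160 i\right)}{32}}}{1024}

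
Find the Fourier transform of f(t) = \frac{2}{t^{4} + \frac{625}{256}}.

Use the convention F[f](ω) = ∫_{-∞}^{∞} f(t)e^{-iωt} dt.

F(ω) = \frac{128 \pi e^{- \frac{5 \sqrt{2} \left|{\omega}\right|}{8}} \sin{\left(\frac{5 \sqrt{2} \left|{\omega}\right|}{8} + \frac{\pi}{4} \right)}}{125}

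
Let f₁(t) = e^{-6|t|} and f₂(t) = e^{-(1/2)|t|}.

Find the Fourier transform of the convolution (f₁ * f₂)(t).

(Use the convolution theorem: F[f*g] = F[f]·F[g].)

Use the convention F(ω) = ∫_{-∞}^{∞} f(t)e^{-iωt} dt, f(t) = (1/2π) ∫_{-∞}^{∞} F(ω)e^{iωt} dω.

F[f₁*f₂](ω) = \frac{48}{\left(\omega^{2} + 36\right) \left(4 \omega^{2} + 1\right)}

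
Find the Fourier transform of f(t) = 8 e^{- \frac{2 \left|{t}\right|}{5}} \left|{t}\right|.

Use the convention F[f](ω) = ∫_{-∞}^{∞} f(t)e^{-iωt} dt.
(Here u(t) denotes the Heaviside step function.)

F(ω) = \frac{400 \left(4 - 25 \omega^{2}\right)}{\left(25 \omega^{2} + 4\right)^{2}}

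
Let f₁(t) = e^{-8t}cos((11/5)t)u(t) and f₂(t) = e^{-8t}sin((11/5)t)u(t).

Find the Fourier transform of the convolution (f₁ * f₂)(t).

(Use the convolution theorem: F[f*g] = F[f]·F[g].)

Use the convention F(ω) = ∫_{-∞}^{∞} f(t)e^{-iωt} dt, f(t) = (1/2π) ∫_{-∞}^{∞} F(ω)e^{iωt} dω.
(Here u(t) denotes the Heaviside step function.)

F[f₁*f₂](ω) = \frac{1375 \left(i \omega + 8\right)}{\left(25 \left(i \omega + 8\right)^{2} + 121\right)^{2}}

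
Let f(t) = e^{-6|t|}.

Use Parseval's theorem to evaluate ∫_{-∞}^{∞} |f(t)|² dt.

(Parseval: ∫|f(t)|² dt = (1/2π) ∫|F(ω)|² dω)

∫|f(t)|² dt = \frac{1}{6}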